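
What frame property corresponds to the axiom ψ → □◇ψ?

Suppose ψ→□◇ψ is valid. Take Rxy and set V(ψ)={x}. Then ψ at x, so □◇ψ at x, so ◇ψ at y, so some z with Ryz has ψ; z=x, i.e. Ryx.
Conversely, any frame satisfying ∀x ∀y (Rxy → Ryx) validates the schema.
So the correspondent is symmetry.

Symmetry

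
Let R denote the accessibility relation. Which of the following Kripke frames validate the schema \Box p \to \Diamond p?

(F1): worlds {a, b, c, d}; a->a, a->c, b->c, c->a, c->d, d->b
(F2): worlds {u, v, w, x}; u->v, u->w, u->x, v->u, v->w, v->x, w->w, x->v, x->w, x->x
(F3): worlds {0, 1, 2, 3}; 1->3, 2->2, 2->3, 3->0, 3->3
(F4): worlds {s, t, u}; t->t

(F1), (F2)

This is the axiom for seriality; its first-order frame correspondent is \forall x \exists y Rxy.
(F1): holds.
(F2): holds.
(F3): fails — world 0 has no successor.
(F4): fails — world s has no successor.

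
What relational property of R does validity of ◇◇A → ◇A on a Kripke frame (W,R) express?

This is frame-equivalent to □A → □□A (substitute ¬A for A and contrapose).
Suppose □A→□□A is valid. Take Rxy, Ryz and set V(A)={w : Rxw}. Then □A at x, so □□A at x, so □A at y, so A at z, i.e. Rxz.
The converse is a direct semantic check.
So the correspondent is transitivity.

Transitivity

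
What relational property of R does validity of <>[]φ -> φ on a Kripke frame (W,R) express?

symmetry: forall x forall y (Rxy -> Ryx)

This is a form of the B axiom.
Its frame correspondent is symmetry — forall x forall y (Rxy -> Ryx).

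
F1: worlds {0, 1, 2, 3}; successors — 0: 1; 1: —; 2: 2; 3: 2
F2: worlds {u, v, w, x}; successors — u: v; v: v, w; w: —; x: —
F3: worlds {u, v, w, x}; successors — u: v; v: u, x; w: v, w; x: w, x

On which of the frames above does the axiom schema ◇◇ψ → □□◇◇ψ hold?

F1

This is the axiom for a generalized confluence (Geach) condition; its first-order frame correspondent is ∀x ∀y ∀z ((xR²y ∧ xR²z) → ∃w (y = w ∧ zR²w)).
F1: condition met.
F2: fails — uR²v, uR²w but no t with v=t and wR²t.
F3: fails — uR²u, uR²x but no t with u=t and xR²t.
Valid on: F1.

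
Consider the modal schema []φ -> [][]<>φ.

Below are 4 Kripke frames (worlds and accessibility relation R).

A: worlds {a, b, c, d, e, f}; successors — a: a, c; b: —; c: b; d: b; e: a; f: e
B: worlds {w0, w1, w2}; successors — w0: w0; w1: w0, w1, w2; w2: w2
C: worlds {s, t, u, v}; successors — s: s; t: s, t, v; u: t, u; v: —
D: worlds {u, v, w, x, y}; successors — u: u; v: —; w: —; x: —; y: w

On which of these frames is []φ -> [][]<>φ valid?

The schema corresponds to a generalized confluence (Geach) condition: forall x forall z (x R^2 z -> exists w (xRw & zRw)).
A: fails — aR²b but no w with aRw and bRw.
B: condition met.
C: fails — tR²v but no w with tRw and vRw.
D: condition met.

B, D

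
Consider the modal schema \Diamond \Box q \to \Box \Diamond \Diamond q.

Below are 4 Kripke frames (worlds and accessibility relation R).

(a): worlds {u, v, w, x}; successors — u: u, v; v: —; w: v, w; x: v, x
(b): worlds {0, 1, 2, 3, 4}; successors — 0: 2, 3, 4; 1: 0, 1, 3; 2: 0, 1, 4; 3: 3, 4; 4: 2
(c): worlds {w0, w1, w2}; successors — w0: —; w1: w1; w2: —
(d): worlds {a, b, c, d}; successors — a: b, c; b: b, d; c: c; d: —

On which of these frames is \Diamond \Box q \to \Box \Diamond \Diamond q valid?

This is the axiom for a generalized confluence (Geach) condition; its first-order frame correspondent is \forall x \forall y \forall z ((xRy \wedge xRz) \to \exists w (yRw \wedge z R^2 w)).
(a): fails — uRu, uRv but no t with uRt and vR²t.
(b): fails — 0R4, 0R4 but no w with 4Rw and 4R²w.
(c): ✓.
(d): fails — aRb, aRc but no w with bRw and cR²w.
Valid on: (c).

(c)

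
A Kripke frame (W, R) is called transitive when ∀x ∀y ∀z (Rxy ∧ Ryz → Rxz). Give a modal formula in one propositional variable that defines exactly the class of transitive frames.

The condition is transitivity. The 4 schema □s → □□s defines it.

□s → □□s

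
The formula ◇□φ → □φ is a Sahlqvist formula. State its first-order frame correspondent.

the Euclidean property: ∀x ∀y ∀z (Rxy ∧ Rxz → Ryz)

Replacing φ by ¬φ and contraposing gives the equivalent schema ◇φ → □◇φ.
Suppose ◇φ→□◇φ is valid. Take Rxy, Rxz and set V(φ)={y}. Then ◇φ at x, so □◇φ at x, so ◇φ at z, so some w with Rzw has φ; w=y, i.e. Rzy. By symmetry of the argument, Ryz.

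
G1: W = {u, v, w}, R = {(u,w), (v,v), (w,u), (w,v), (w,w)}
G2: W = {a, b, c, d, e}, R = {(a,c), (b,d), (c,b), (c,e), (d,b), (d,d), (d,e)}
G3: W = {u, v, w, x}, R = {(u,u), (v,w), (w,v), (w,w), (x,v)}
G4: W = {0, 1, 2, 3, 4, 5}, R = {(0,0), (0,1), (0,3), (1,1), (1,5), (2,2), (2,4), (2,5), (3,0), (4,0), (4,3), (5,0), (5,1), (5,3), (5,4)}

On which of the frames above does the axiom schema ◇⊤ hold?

G1, G3, G4

The schema corresponds to seriality: ∀x ∃y Rxy.
G1: holds.
G2: fails — world e has no successor.
G3: holds.
G4: holds.
Valid on: G1, G3, G4.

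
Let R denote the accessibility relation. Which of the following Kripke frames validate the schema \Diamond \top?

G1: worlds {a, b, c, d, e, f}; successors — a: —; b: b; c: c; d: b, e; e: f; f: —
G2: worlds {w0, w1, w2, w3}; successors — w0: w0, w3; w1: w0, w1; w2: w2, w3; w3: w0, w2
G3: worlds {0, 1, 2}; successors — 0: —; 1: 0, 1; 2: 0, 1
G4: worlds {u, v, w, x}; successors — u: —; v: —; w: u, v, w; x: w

This is the axiom for seriality; its first-order frame correspondent is \forall x \exists y Rxy.
G1: fails — world a has no successor.
G2: ✓.
G3: fails — world 0 has no successor.
G4: fails — world u has no successor.
Valid on: G2.

G2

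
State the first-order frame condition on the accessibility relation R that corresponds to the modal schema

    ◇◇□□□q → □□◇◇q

This is a Sahlqvist (Geach-type) schema ◇^2□^3q → □^2◇^2q.
Minimal-valuation argument: fix x; take any y with xR^2y and any z with xR^2z. Set V(q) to the set of worlds R-reachable from y in exactly 3 steps. Then □^3q holds at y, so the antecedent holds at x; validity forces ◇^2q at z, giving a w with zR^2w and yR^3w.
First-order correspondent: ∀x ∀y ∀z ((xR²y ∧ xR²z) → ∃w (yR³w ∧ zR²w)).

∀x ∀y ∀z ((xR²y ∧ xR²z) → ∃w (yR³w ∧ zR²w))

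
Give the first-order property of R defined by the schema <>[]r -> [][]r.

forall x forall y forall z ((xRy & x R^2 z) -> exists w (yRw & z = w))

This is a Sahlqvist (Geach-type) schema ◇^1□^1r → □^2◇^0r.
First-order correspondent: forall x forall y forall z ((xRy & x R^2 z) -> exists w (yRw & z = w)).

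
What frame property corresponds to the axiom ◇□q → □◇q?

Suppose ◇□q→□◇q is valid. Take Rxy, Rxz and set V(q)={w : Ryw}. Then □q at y so ◇□q at x, so □◇q at x, so ◇q at z, giving w with Rzw and Ryw.
Conversely, on a frame with convergence the schema holds at every world under every valuation.
So the correspondent is convergence.

convergence: ∀x ∀y ∀z (Rxy ∧ Rxz → ∃w (Ryw ∧ Rzw))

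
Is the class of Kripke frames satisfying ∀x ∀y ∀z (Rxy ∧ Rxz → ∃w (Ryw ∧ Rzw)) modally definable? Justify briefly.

Yes — defined by ◇□p → □◇p

The condition is convergence. A defining modal formula is ◇□p → □◇p.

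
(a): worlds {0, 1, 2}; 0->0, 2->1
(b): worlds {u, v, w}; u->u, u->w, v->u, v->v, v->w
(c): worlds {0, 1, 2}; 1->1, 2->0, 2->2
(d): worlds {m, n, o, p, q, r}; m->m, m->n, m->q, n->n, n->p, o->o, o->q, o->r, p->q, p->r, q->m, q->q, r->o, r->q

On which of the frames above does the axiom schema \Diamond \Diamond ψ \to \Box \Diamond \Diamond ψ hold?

Frame correspondent (Sahlqvist): \forall x \forall y \forall z ((x R^2 y \wedge xRz) \to \exists w (y = w \wedge z R^2 w)) — i.e. a generalized confluence (Geach) condition.
(a): ✓.
(b): fails — uR²u, uRw but no t with u=t and wR²t.
(c): fails — 2R²0, 2R0 but no w with 0=w and 0R²w.
(d): fails — mR²m, mRn but no w with m=w and nR²w.
Valid on: (a).

(a)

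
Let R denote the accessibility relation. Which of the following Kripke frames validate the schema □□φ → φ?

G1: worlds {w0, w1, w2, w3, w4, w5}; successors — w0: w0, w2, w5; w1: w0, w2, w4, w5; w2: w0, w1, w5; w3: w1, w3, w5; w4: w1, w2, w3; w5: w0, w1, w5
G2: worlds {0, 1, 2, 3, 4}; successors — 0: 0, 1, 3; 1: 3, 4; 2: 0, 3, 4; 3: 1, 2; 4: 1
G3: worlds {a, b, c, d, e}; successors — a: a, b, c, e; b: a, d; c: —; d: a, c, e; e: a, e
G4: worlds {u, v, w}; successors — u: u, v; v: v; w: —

G1, G2

This is the axiom for a generalized confluence (Geach) condition; its first-order frame correspondent is ∀x ∃w (xR²w ∧ x = w).
G1: ✓.
G2: ✓.
G3: fails — at c but no w with cR²w and c=w.
G4: fails — at w but no t with wR²t and w=t.
Valid on: G1, G2.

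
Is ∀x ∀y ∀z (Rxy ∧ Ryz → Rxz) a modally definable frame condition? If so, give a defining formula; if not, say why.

Yes, by □q → □□q

This is a Sahlqvist condition; the 4 axiom □q → □□q defines it.
Suppose □q→□□q is valid. Take Rxy, Ryz and set V(q)={w : Rxw}. Then □q at x, so □□q at x, so □q at y, so q at z, i.e. Rxz.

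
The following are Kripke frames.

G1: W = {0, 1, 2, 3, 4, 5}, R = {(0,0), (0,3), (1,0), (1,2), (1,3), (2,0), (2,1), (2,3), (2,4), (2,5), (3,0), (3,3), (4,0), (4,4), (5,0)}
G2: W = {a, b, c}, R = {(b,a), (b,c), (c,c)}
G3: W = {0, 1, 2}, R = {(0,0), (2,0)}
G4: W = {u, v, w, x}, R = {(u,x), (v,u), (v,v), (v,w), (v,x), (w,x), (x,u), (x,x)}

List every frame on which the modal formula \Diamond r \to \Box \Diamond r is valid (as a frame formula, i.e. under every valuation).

G3

Frame correspondent (Sahlqvist): \forall x \forall y \forall z (Rxy \wedge Rxz \to Ryz) — i.e. the Euclidean property.
G1: fails — R10 and R12 but not R02.
G2: fails — Rba and Rba but not Raa.
G3: ✓.
G4: fails — Rvw and Rvv but not Rwv.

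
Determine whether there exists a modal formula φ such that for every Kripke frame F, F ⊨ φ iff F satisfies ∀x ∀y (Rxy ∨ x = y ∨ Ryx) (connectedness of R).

Any modally definable frame class is closed under disjoint unions.
Take 4 disjoint single-world reflexive frames: each is trivially connected, but their disjoint union has 4 worlds with no edge between distinct components, so it is not connected.
Hence connectedness of R is not modally definable.

Not definable by any modal formula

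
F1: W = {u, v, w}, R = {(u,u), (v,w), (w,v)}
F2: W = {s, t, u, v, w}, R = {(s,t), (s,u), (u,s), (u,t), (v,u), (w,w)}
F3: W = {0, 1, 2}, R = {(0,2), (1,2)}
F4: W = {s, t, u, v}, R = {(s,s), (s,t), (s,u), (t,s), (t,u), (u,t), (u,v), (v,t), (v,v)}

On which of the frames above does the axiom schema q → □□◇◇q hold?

F1, F3, F4

Frame correspondent (Sahlqvist): ∀x ∀z (xR²z → ∃w (x = w ∧ zR²w)) — i.e. a generalized confluence (Geach) condition.
F1: holds.
F2: fails — sR²t but no w* with s=w* and tR²w*.
F3: holds.
F4: holds.
Valid on: F1, F3, F4.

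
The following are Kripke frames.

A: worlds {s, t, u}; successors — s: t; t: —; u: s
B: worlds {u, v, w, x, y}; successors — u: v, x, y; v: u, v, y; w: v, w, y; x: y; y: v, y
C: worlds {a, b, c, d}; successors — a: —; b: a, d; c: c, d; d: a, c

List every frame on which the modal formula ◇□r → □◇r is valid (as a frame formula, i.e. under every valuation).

B

The schema corresponds to convergence: ∀x ∀y ∀z (Rxy ∧ Rxz → ∃w (Ryw ∧ Rzw)).
A: fails — Rst and Rst but t and t have no common successor.
B: ✓.
C: fails — Rba and Rba but a and a have no common successor.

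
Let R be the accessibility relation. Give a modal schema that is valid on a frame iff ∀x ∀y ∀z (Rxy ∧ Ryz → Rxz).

□s → □□s

This is transitivity; the standard corresponding axiom is 4: □s → □□s.
Suppose □s→□□s is valid. Take Rxy, Ryz and set V(s)={w : Rxw}. Then □s at x, so □□s at x, so □s at y, so s at z, i.e. Rxz.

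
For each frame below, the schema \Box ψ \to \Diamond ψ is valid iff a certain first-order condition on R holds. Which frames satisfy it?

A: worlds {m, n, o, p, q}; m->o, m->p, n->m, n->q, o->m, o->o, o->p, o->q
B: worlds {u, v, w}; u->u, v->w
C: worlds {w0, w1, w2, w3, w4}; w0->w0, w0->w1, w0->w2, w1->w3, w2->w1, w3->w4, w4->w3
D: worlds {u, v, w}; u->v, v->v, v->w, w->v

This is the axiom for seriality; its first-order frame correspondent is \forall x \exists y Rxy.
A: fails — world p has no successor.
B: fails — world w has no successor.
C: ✓.
D: ✓.
Valid on: C, D.

C, D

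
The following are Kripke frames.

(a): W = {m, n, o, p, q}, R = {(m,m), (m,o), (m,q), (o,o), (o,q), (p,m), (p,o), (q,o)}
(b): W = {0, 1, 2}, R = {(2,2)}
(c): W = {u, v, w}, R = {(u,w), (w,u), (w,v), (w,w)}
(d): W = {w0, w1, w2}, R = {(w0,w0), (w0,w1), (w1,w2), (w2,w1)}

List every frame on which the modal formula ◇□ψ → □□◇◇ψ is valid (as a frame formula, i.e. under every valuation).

(a), (b)

This is the axiom for a generalized confluence (Geach) condition; its first-order frame correspondent is ∀x ∀y ∀z ((xRy ∧ xR²z) → ∃w (yRw ∧ zR²w)).
(a): holds.
(b): holds.
(c): fails — uRw, uR²v but no t with wRt and vR²t.
(d): fails — w0Rw0, w0R²w2 but no w with w0Rw and w2R²w.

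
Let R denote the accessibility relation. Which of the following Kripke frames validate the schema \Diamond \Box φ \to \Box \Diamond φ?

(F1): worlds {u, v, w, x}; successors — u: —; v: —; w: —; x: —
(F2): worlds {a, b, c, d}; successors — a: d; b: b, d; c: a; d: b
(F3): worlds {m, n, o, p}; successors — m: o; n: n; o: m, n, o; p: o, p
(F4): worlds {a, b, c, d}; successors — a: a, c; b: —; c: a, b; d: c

(F1), (F2)

This is the axiom for convergence; its first-order frame correspondent is \forall x \forall y \forall z (Rxy \wedge Rxz \to \exists w (Ryw \wedge Rzw)).
(F1): condition met.
(F2): condition met.
(F3): fails — Rom and Ron but m and n have no common successor.
(F4): fails — Rcb and Rcb but b and b have no common successor.
Valid on: (F1), (F2).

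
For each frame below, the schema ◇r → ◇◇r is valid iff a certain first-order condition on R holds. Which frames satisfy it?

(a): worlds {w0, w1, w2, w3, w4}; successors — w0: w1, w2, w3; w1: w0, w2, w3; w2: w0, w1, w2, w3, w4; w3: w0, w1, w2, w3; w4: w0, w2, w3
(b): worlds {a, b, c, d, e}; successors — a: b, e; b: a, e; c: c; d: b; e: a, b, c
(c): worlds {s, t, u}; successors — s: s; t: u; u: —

(a)

Frame correspondent (Sahlqvist): ∀x ∀y (xRy → ∃w (y = w ∧ xR²w)) — i.e. a generalized confluence (Geach) condition.
(a): condition met.
(b): fails — dRb but no w with b=w and dR²w.
(c): fails — tRu but no w with u=w and tR²w.
Valid on: (a).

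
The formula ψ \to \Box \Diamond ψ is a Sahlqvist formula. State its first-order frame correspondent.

Suppose ψ→□◇ψ is valid. Take Rxy and set V(ψ)={x}. Then ψ at x, so □◇ψ at x, so ◇ψ at y, so some z with Ryz has ψ; z=x, i.e. Ryx.
The converse is a direct semantic check.
So the correspondent is symmetry.

symmetry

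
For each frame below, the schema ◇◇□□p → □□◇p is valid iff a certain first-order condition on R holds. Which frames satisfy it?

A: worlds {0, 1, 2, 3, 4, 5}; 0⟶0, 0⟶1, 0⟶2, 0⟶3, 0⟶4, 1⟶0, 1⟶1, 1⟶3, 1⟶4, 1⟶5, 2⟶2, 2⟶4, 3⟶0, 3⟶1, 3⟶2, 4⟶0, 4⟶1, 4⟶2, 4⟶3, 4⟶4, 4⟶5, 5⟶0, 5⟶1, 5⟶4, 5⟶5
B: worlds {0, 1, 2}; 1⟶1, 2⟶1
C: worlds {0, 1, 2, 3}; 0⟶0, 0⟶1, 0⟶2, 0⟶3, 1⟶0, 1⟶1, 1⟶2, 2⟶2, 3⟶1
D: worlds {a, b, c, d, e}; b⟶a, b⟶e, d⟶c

A, B, D

This is the axiom for a generalized confluence (Geach) condition; its first-order frame correspondent is ∀x ∀y ∀z ((xR²y ∧ xR²z) → ∃w (yR²w ∧ zRw)).
A: ✓.
B: ✓.
C: fails — 0R²2, 0R²3 but no w with 2R²w and 3Rw.
D: ✓.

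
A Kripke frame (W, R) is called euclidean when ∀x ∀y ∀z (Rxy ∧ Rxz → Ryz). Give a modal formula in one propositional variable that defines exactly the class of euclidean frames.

A defining formula is ◇ψ → □◇ψ (the 5 axiom).
Suppose ◇ψ→□◇ψ is valid. Take Rxy, Rxz and set V(ψ)={y}. Then ◇ψ at x, so □◇ψ at x, so ◇ψ at z, so some w with Rzw has ψ; w=y, i.e. Rzy. By symmetry of the argument, Ryz.

◇ψ → □◇ψ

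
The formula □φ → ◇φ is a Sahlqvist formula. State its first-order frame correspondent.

Suppose □φ→◇φ is valid. At any x set V(φ)=W. Then □φ at x, so ◇φ at x, so x has a successor.
The converse is a direct semantic check.
Frame condition: ∀x ∃y Rxy.

Seriality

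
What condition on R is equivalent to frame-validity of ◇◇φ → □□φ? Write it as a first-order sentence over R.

∀x ∀y ∀z ((xR²y ∧ xR²z) → ∃w (y = w ∧ z = w))

This is a Sahlqvist (Geach-type) schema ◇^2□^0φ → □^2◇^0φ.
Minimal-valuation argument: fix x; take any y with xR^2y and any z with xR^2z. Set V(φ) to the set of worlds R-reachable from y in exactly 0 steps. Then □^0φ holds at y, so the antecedent holds at x; validity forces ◇^0φ at z, giving a w with zR^0w and yR^0w.
First-order correspondent: ∀x ∀y ∀z ((xR²y ∧ xR²z) → ∃w (y = w ∧ z = w)).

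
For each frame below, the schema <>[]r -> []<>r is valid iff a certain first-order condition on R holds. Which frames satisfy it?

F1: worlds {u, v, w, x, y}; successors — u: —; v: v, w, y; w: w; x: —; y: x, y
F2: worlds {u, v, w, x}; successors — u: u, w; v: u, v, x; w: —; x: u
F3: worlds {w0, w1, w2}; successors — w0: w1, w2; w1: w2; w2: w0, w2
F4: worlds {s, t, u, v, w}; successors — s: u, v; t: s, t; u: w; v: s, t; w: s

F3

Frame correspondent (Sahlqvist): forall x forall y forall z (Rxy & Rxz -> exists w (Ryw & Rzw)) — i.e. convergence.
F1: fails — Rvw and Rvy but w and y have no common successor.
F2: fails — Ruw and Ruw but w and w have no common successor.
F3: holds.
F4: fails — Rsv and Rsu but v and u have no common successor.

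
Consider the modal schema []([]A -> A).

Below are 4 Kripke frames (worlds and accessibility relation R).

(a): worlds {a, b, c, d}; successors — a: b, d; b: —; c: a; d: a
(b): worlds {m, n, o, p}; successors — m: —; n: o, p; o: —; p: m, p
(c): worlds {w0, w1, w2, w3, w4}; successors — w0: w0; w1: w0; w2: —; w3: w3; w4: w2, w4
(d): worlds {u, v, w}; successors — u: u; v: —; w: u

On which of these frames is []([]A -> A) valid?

(d)

The schema corresponds to shift-reflexivity: forall x forall y (Rxy -> Ryy).
(a): fails — Rca but not Raa.
(b): fails — Rno but not Roo.
(c): fails — Rw4w2 but not Rw2w2.
(d): holds.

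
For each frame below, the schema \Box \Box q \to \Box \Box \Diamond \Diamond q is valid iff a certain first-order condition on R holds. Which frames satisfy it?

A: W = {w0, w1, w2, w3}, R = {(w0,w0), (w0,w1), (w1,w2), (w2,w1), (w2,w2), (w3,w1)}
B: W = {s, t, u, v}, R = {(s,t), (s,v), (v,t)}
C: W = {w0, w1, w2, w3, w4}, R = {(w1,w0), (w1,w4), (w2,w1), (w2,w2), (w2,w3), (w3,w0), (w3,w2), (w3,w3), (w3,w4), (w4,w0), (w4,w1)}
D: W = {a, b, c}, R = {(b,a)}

The schema corresponds to a generalized confluence (Geach) condition: \forall x \forall z (x R^2 z \to \exists w (x R^2 w \wedge z R^2 w)).
A: holds.
B: fails — sR²t but no w with sR²w and tR²w.
C: fails — w1R²w0 but no w with w1R²w and w0R²w.
D: holds.
Valid on: A, D.

A, D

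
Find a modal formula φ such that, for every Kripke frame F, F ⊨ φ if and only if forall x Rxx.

□s → s

This is reflexivity; the standard corresponding axiom is T: □s → s.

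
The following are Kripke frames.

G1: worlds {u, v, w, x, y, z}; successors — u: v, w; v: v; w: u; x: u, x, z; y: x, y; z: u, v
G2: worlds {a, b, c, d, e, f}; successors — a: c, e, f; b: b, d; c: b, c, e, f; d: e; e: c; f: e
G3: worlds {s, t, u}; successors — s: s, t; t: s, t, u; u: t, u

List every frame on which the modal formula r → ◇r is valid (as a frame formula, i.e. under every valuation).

G3

Frame correspondent (Sahlqvist): ∀x Rxx — i.e. reflexivity.
G1: fails — world u does not see itself.
G2: fails — world a does not see itself.
G3: ✓.
Valid on: G3.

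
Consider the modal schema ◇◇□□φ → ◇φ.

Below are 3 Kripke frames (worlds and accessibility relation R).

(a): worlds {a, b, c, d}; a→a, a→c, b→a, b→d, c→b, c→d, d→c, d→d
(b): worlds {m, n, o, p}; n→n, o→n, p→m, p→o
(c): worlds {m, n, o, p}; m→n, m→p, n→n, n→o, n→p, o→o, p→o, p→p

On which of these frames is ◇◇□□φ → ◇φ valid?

The schema corresponds to a generalized confluence (Geach) condition: ∀x ∀y (xR²y → ∃w (yR²w ∧ xRw)).
(a): condition met.
(b): fails — pR²n but no w with nR²w and pRw.
(c): fails — mR²o but no w with oR²w and mRw.

(a)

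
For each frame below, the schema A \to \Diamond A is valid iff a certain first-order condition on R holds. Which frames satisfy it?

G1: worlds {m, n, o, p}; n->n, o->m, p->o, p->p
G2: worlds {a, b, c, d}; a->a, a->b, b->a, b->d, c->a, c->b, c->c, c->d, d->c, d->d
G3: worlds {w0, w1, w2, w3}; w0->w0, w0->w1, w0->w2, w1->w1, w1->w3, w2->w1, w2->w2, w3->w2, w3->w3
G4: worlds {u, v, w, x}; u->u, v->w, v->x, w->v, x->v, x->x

G3

Frame correspondent (Sahlqvist): \forall x Rxx — i.e. reflexivity.
G1: fails — world m does not see itself.
G2: fails — world b does not see itself.
G3: ✓.
G4: fails — world v does not see itself.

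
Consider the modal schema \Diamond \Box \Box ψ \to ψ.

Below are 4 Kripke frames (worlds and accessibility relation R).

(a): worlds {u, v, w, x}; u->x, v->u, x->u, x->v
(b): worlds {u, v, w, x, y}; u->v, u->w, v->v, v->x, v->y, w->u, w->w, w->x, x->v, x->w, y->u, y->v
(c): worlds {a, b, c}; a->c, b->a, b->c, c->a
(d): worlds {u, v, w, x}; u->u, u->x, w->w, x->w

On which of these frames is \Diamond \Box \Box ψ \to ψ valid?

(b)

The schema corresponds to a generalized confluence (Geach) condition: \forall x \forall y (xRy \to \exists w (y R^2 w \wedge x = w)).
(a): fails — xRu but no t with uR²t and x=t.
(b): condition met.
(c): fails — aRc but no w with cR²w and a=w.
(d): fails — uRx but no t with xR²t and u=t.
Valid on: (b).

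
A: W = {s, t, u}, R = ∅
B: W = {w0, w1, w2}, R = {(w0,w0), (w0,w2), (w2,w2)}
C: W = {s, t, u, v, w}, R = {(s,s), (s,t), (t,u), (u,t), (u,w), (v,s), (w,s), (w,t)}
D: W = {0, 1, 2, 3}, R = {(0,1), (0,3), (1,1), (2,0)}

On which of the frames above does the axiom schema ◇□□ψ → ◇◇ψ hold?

A, B, C

Frame correspondent (Sahlqvist): ∀x ∀y (xRy → ∃w (yR²w ∧ xR²w)) — i.e. a generalized confluence (Geach) condition.
A: ✓.
B: ✓.
C: ✓.
D: fails — 0R3 but no w with 3R²w and 0R²w.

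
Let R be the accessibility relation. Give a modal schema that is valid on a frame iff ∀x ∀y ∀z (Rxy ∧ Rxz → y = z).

◇q → □q

The condition is partial functionality. The CD schema ◇q → □q defines it.
Suppose ◇q→□q is valid. Take Rxy, Rxz and set V(q)={y}. Then ◇q at x, so □q at x, so q at z, i.e. z=y.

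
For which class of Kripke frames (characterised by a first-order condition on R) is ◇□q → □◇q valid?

convergence

Suppose ◇□q→□◇q is valid. Take Rxy, Rxz and set V(q)={w : Ryw}. Then □q at y so ◇□q at x, so □◇q at x, so ◇q at z, giving w with Rzw and Ryw.
Conversely, on a frame with convergence the schema holds at every world under every valuation.
So the correspondent is convergence.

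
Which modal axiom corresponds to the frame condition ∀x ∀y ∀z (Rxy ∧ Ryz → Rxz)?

□r → □□r

The condition is transitivity. The 4 schema □r → □□r defines it.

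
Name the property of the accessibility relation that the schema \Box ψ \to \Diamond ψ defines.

Suppose □ψ→◇ψ is valid. At any x set V(ψ)=W. Then □ψ at x, so ◇ψ at x, so x has a successor.

seriality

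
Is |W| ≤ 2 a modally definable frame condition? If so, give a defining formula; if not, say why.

Not definable by any modal formula

If a class were modally definable it would be closed under disjoint unions (Goldblatt–Thomason).
Any modal formula valid on each of 3 disjoint one-world frames is valid on their disjoint union (validity is preserved under disjoint unions). Each one-world frame has |W|=1≤2, but the union has |W|=3.
So the class is not modally definable.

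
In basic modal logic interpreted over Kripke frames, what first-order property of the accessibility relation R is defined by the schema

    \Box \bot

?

Emptiness of R

□⊥ is valid iff no world has any successor (otherwise □⊥ fails at any world with one).
Conversely, any frame satisfying \forall x \forall y \neg Rxy validates the schema.
Frame condition: \forall x \forall y \neg Rxy.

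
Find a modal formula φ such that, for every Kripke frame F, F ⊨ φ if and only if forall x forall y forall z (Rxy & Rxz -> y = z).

◇r → □r

A defining formula is ◇r → □r (the CD axiom).
Suppose ◇r→□r is valid. Take Rxy, Rxz and set V(r)={y}. Then ◇r at x, so □r at x, so r at z, i.e. z=y.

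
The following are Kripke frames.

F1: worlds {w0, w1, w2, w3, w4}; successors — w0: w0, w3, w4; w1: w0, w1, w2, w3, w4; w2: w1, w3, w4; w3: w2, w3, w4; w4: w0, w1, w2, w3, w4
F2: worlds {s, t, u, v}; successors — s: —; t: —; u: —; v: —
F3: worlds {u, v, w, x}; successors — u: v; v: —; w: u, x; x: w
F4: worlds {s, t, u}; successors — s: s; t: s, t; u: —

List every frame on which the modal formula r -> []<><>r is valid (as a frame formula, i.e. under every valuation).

F1, F2

This is the axiom for a generalized confluence (Geach) condition; its first-order frame correspondent is forall x forall z (xRz -> exists w (x = w & z R^2 w)).
F1: satisfies the condition.
F2: satisfies the condition.
F3: fails — uRv but no t with u=t and vR²t.
F4: fails — tRs but no w with t=w and sR²w.
Valid on: F1, F2.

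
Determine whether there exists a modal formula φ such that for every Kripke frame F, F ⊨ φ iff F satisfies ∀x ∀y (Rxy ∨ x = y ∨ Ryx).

If a class were modally definable it would be closed under disjoint unions (Goldblatt–Thomason).
Take 4 disjoint single-world reflexive frames: each is trivially connected, but their disjoint union has 4 worlds with no edge between distinct components, so it is not connected.
So no modal formula (or set of formulas) defines exactly the connected frames.

Not modally definable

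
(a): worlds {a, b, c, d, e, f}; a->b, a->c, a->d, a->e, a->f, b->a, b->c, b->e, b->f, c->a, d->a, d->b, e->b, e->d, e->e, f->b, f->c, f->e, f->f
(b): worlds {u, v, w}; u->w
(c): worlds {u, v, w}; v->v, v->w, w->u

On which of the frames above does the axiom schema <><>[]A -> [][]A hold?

(b)

Frame correspondent (Sahlqvist): forall x forall y forall z ((x R^2 y & x R^2 z) -> exists w (yRw & z = w)) — i.e. a generalized confluence (Geach) condition.
(a): fails — aR²a, aR²a but no w with aRw and a=w.
(b): holds.
(c): fails — vR²u, vR²u but no t with uRt and u=t.
Valid on: (b).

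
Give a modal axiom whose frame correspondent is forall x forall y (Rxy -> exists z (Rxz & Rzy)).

The condition is density. The C4 schema □□p → □p defines it.
Suppose □□p→□p is valid. Take Rxy and set V(p)={w : xR²w}. Then □□p at x, so □p at x, so p at y, i.e. ∃z(Rxz∧Rzy).

□□p → □p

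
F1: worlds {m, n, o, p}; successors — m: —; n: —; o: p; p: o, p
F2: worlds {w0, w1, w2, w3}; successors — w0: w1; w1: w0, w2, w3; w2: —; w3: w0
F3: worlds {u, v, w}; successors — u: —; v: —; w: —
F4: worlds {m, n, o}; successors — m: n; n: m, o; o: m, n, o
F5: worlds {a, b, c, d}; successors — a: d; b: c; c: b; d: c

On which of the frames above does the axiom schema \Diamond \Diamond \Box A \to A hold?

The schema corresponds to a generalized confluence (Geach) condition: \forall x \forall y (x R^2 y \to \exists w (yRw \wedge x = w)).
F1: fails — oR²o but no w with oRw and o=w.
F2: fails — w0R²w0 but no w with w0Rw and w0=w.
F3: ✓.
F4: fails — mR²m but no w with mRw and m=w.
F5: fails — aR²c but no w with cRw and a=w.

F3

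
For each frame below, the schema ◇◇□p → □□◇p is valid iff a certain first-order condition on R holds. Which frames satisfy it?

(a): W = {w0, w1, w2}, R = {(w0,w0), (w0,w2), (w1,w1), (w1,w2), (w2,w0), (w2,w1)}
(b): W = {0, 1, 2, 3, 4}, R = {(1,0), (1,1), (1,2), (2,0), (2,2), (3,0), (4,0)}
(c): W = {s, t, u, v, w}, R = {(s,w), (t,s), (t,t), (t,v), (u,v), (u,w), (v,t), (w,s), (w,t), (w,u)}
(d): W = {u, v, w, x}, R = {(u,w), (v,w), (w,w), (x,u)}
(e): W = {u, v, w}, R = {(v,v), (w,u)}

The schema corresponds to a generalized confluence (Geach) condition: ∀x ∀y ∀z ((xR²y ∧ xR²z) → ∃w (yRw ∧ zRw)).
(a): condition met.
(b): fails — 1R²0, 1R²0 but no w with 0Rw and 0Rw.
(c): fails — sR²s, sR²t but no w* with sRw* and tRw*.
(d): condition met.
(e): condition met.
Valid on: (a), (d), (e).

(a), (d), (e)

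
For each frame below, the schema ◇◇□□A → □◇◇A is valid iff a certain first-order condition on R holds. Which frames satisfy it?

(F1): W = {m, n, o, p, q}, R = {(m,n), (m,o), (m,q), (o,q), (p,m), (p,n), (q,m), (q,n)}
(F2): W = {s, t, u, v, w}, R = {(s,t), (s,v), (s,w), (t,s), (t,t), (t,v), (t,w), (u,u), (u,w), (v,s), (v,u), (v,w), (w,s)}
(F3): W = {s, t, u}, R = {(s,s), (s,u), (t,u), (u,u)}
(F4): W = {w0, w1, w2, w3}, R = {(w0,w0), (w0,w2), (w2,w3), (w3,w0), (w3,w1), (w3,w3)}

This is the axiom for a generalized confluence (Geach) condition; its first-order frame correspondent is ∀x ∀y ∀z ((xR²y ∧ xRz) → ∃w (yR²w ∧ zR²w)).
(F1): fails — mR²m, mRn but no w with mR²w and nR²w.
(F2): holds.
(F3): holds.
(F4): fails — w2R²w1, w2Rw3 but no w with w1R²w and w3R²w.

(F2), (F3)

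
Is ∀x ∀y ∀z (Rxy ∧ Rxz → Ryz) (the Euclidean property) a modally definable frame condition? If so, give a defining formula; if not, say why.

Yes: it is the Euclidean property, defined by the 5 schema ◇p → □◇p.
Suppose ◇p→□◇p is valid. Take Rxy, Rxz and set V(p)={y}. Then ◇p at x, so □◇p at x, so ◇p at z, so some w with Rzw has p; w=y, i.e. Rzy. By symmetry of the argument, Ryz.

Definable; ◇p → □◇p defines it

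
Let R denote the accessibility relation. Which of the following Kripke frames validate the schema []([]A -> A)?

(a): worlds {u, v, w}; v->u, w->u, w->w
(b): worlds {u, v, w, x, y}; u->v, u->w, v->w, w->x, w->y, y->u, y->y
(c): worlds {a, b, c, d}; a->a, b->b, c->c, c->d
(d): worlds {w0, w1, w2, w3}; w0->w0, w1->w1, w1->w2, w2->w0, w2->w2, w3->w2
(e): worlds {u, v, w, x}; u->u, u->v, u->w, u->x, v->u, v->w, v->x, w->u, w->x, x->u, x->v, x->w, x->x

Frame correspondent (Sahlqvist): forall x forall y (Rxy -> Ryy) — i.e. shift-reflexivity.
(a): fails — Rvu but not Ruu.
(b): fails — Ruv but not Rvv.
(c): fails — Rcd but not Rdd.
(d): ✓.
(e): fails — Ruv but not Rvv.
Valid on: (d).

(d)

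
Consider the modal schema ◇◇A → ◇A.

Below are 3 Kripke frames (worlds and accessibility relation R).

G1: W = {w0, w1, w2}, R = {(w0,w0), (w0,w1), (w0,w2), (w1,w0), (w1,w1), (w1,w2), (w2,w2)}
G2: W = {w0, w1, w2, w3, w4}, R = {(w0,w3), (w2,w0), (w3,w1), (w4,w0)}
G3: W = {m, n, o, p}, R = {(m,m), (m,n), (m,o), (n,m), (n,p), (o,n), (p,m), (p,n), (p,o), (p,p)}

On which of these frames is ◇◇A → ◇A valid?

This is the axiom for transitivity; its first-order frame correspondent is ∀x ∀y ∀z (Rxy ∧ Ryz → Rxz).
G1: holds.
G2: fails — Rw4w0 and Rw0w3 but not Rw4w3.
G3: fails — Ron and Rnm but not Rom.
Valid on: G1.

G1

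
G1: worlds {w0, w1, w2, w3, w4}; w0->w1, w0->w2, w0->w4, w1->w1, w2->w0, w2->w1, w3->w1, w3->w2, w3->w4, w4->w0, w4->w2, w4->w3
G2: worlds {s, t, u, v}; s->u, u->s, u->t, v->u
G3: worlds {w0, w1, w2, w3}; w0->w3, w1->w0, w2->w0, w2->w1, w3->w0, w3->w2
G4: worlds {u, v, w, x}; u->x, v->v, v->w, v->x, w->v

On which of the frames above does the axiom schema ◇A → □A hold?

The schema corresponds to partial functionality: ∀x ∀y ∀z (Rxy ∧ Rxz → y = z).
G1: fails — w0 sees both w1 and w2.
G2: fails — u sees both s and t.
G3: fails — w2 sees both w0 and w1.
G4: fails — v sees both v and w.
Valid on no frame.

none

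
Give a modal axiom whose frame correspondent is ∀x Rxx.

□ψ → ψ

The condition is reflexivity. The T schema □ψ → ψ defines it.
Suppose □ψ→ψ is valid. At any x set V(ψ)={w : Rxw}. Then □ψ holds at x, so ψ holds at x, i.e. Rxx.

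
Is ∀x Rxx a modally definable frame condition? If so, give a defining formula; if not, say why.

Yes — defined by □r → r

Yes: it is reflexivity, defined by the T schema □r → r.
Suppose □r→r is valid. At any x set V(r)={w : Rxw}. Then □r holds at x, so r holds at x, i.e. Rxx.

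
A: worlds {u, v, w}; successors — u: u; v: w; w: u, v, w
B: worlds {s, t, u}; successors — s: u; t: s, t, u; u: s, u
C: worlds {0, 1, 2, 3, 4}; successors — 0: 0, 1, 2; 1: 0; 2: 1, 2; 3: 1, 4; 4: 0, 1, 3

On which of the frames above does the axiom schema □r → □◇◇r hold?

A, B, C

Frame correspondent (Sahlqvist): ∀x ∀z (xRz → ∃w (xRw ∧ zR²w)) — i.e. a generalized confluence (Geach) condition.
A: ✓.
B: ✓.
C: ✓.
Valid on: A, B, C.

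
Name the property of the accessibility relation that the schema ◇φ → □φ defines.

partial functionality: ∀x ∀y ∀z (Rxy ∧ Rxz → y = z)

This schema is the CD axiom.
It corresponds to partial functionality: ∀x ∀y ∀z (Rxy ∧ Rxz → y = z).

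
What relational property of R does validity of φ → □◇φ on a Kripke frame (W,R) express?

symmetry

Suppose φ→□◇φ is valid. Take Rxy and set V(φ)={x}. Then φ at x, so □◇φ at x, so ◇φ at y, so some z with Ryz has φ; z=x, i.e. Ryx.
Conversely, on a frame with symmetry the schema holds at every world under every valuation.
Frame condition: ∀x ∀y (Rxy → Ryx).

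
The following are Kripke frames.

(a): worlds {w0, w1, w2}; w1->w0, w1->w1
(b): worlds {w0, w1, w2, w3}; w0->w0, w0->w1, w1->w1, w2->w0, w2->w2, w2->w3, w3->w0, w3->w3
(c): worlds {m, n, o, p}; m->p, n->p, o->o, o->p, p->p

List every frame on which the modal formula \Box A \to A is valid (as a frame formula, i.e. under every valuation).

(b)

The schema corresponds to reflexivity: \forall x Rxx.
(a): fails — world w0 does not see itself.
(b): holds.
(c): fails — world m does not see itself.
Valid on: (b).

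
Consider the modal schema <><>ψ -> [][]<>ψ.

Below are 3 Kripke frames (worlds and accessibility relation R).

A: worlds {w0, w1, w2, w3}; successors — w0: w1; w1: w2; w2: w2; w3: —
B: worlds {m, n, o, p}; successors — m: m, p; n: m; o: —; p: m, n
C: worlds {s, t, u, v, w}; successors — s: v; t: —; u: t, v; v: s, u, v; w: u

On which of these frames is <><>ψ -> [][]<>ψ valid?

A

The schema corresponds to a generalized confluence (Geach) condition: forall x forall y forall z ((x R^2 y & x R^2 z) -> exists w (y = w & zRw)).
A: condition met.
B: fails — mR²n, mR²m but no w with n=w and mRw.
C: fails — sR²s, sR²s but no w* with s=w* and sRw*.
Valid on: A.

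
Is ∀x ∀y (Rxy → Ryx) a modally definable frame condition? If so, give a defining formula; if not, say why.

Yes — defined by q → □◇q

This is a Sahlqvist condition; the B axiom q → □◇q defines it.
Suppose q→□◇q is valid. Take Rxy and set V(q)={x}. Then q at x, so □◇q at x, so ◇q at y, so some z with Ryz has q; z=x, i.e. Ryx.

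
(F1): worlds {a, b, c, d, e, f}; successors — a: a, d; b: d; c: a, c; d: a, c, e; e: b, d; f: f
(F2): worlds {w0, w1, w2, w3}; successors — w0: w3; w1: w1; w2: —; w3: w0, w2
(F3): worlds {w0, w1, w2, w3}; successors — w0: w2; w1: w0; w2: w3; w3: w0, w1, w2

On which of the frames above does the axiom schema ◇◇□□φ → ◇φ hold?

Frame correspondent (Sahlqvist): ∀x ∀y (xR²y → ∃w (yR²w ∧ xRw)) — i.e. a generalized confluence (Geach) condition.
(F1): condition met.
(F2): fails — w0R²w0 but no w with w0R²w and w0Rw.
(F3): fails — w2R²w1 but no w with w1R²w and w2Rw.
Valid on: (F1).

(F1)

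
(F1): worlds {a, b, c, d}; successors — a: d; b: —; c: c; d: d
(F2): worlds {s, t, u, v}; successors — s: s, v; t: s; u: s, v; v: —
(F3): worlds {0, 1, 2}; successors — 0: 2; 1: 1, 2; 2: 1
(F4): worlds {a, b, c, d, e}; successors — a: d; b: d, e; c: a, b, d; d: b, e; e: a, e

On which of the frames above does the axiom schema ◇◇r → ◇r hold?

This is the axiom for transitivity; its first-order frame correspondent is ∀x ∀y ∀z (Rxy ∧ Ryz → Rxz).
(F1): ✓.
(F2): fails — Rts and Rsv but not Rtv.
(F3): fails — R21 and R12 but not R22.
(F4): fails — Rcd and Rde but not Rce.
Valid on: (F1).

(F1)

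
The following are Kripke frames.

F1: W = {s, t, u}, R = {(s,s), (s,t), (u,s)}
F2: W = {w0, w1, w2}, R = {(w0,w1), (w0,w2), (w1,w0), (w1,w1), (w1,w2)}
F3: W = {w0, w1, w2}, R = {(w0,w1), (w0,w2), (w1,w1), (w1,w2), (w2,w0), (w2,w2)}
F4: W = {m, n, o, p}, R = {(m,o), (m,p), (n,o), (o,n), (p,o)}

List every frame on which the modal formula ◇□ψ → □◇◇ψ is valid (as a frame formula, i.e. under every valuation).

This is the axiom for a generalized confluence (Geach) condition; its first-order frame correspondent is ∀x ∀y ∀z ((xRy ∧ xRz) → ∃w (yRw ∧ zR²w)).
F1: fails — sRs, sRt but no w with sRw and tR²w.
F2: fails — w0Rw1, w0Rw2 but no w with w1Rw and w2R²w.
F3: condition met.
F4: fails — mRo, mRo but no w with oRw and oR²w.

F3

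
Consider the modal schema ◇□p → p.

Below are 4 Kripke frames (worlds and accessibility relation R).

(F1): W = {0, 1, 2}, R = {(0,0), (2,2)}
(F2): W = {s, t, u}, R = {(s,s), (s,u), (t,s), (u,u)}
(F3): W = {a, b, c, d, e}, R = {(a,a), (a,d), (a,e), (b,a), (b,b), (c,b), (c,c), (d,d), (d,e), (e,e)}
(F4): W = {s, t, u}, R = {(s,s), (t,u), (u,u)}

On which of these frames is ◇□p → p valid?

(F1)

Frame correspondent (Sahlqvist): ∀x ∀y (Rxy → Ryx) — i.e. symmetry.
(F1): ✓.
(F2): fails — Rsu but not Rus.
(F3): fails — Rae but not Rea.
(F4): fails — Rtu but not Rut.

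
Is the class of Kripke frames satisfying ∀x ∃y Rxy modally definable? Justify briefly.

Yes, by □q → ◇q

Yes: it is seriality, defined by the D schema □q → ◇q.
Suppose □q→◇q is valid. At any x set V(q)=W. Then □q at x, so ◇q at x, so x has a successor.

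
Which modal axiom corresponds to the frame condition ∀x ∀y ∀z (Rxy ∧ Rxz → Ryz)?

◇p → □◇p

The condition is the Euclidean property. The 5 schema ◇p → □◇p defines it.
Suppose ◇p→□◇p is valid. Take Rxy, Rxz and set V(p)={y}. Then ◇p at x, so □◇p at x, so ◇p at z, so some w with Rzw has p; w=y, i.e. Rzy. By symmetry of the argument, Ryz.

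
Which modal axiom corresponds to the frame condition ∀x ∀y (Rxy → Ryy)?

The condition is shift-reflexivity. The T□ schema □(□ψ → ψ) defines it.
Suppose □(□ψ→ψ) is valid. Take Rxy and set V(ψ)={w : Ryw}. Then at y, □ψ holds; since □(□ψ→ψ) at x, □ψ→ψ at y, so ψ at y, i.e. Ryy.

□(□ψ → ψ)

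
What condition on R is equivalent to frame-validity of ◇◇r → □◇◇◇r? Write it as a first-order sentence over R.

This is a Sahlqvist (Geach-type) schema ◇^2□^0r → □^1◇^3r.
Minimal-valuation argument: fix x; take any y with xR^2y and any z with xR^1z. Set V(r) to the set of worlds R-reachable from y in exactly 0 steps. Then □^0r holds at y, so the antecedent holds at x; validity forces ◇^3r at z, giving a w with zR^3w and yR^0w.
First-order correspondent: ∀x ∀y ∀z ((xR²y ∧ xRz) → ∃w (y = w ∧ zR³w)).

∀x ∀y ∀z ((xR²y ∧ xRz) → ∃w (y = w ∧ zR³w))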